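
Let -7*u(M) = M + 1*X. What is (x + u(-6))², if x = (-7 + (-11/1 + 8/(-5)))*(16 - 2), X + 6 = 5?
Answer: 1868689/25 ≈ 74748.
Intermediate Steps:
X = -1 (X = -6 + 5 = -1)
u(M) = ⅐ - M/7 (u(M) = -(M + 1*(-1))/7 = -(M - 1)/7 = -(-1 + M)/7 = ⅐ - M/7)
x = -1372/5 (x = (-7 + (-11*1 + 8*(-⅕)))*14 = (-7 + (-11 - 8/5))*14 = (-7 - 63/5)*14 = -98/5*14 = -1372/5 ≈ -274.40)
(x + u(-6))² = (-1372/5 + (⅐ - ⅐*(-6)))² = (-1372/5 + (⅐ + 6/7))² = (-1372/5 + 1)² = (-1367/5)² = 1868689/25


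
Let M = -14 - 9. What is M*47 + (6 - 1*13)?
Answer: -1088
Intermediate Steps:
M = -23
M*47 + (6 - 1*13) = -23*47 + (6 - 1*13) = -1081 + (6 - 13) = -1081 - 7 = -1088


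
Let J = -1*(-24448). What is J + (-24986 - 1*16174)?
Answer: -16712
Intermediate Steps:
J = 24448
J + (-24986 - 1*16174) = 24448 + (-24986 - 1*16174) = 24448 + (-24986 - 16174) = 24448 - 41160 = -16712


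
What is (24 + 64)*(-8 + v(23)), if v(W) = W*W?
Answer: 45848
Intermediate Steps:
v(W) = W**2
(24 + 64)*(-8 + v(23)) = (24 + 64)*(-8 + 23**2) = 88*(-8 + 529) = 88*521 = 45848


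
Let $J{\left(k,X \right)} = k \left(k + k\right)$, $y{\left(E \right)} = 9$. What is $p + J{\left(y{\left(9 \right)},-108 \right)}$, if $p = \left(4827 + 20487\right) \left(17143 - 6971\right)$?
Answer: $257494170$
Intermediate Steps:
$J{\left(k,X \right)} = 2 k^{2}$ ($J{\left(k,X \right)} = k 2 k = 2 k^{2}$)
$p = 257494008$ ($p = 25314 \cdot 10172 = 257494008$)
$p + J{\left(y{\left(9 \right)},-108 \right)} = 257494008 + 2 \cdot 9^{2} = 257494008 + 2 \cdot 81 = 257494008 + 162 = 257494170$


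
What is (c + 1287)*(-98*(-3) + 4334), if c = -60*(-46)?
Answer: 18729516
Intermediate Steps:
c = 2760
(c + 1287)*(-98*(-3) + 4334) = (2760 + 1287)*(-98*(-3) + 4334) = 4047*(294 + 4334) = 4047*4628 = 18729516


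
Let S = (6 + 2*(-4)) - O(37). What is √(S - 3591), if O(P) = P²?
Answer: I*√4962 ≈ 70.441*I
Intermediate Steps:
S = -1371 (S = (6 + 2*(-4)) - 1*37² = (6 - 8) - 1*1369 = -2 - 1369 = -1371)
√(S - 3591) = √(-1371 - 3591) = √(-4962) = I*√4962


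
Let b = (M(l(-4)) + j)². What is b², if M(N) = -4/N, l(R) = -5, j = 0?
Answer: 256/625 ≈ 0.40960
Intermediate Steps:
b = 16/25 (b = (-4/(-5) + 0)² = (-4*(-⅕) + 0)² = (⅘ + 0)² = (⅘)² = 16/25 ≈ 0.64000)
b² = (16/25)² = 256/625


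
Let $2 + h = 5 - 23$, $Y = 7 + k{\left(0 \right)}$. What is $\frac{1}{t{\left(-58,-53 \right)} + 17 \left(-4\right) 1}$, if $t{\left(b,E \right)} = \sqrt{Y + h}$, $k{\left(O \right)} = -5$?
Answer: $- \frac{34}{2321} - \frac{3 i \sqrt{2}}{4642} \approx -0.014649 - 0.00091397 i$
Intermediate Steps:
$Y = 2$ ($Y = 7 - 5 = 2$)
$h = -20$ ($h = -2 + \left(5 - 23\right) = -2 - 18 = -20$)
$t{\left(b,E \right)} = 3 i \sqrt{2}$ ($t{\left(b,E \right)} = \sqrt{2 - 20} = \sqrt{-18} = 3 i \sqrt{2}$)
$\frac{1}{t{\left(-58,-53 \right)} + 17 \left(-4\right) 1} = \frac{1}{3 i \sqrt{2} + 17 \left(-4\right) 1} = \frac{1}{3 i \sqrt{2} - 68} = \frac{1}{-68 + 3 i \sqrt{2}}$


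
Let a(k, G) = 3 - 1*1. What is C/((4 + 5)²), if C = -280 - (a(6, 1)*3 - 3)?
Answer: -283/81 ≈ -3.4938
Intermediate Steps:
a(k, G) = 2 (a(k, G) = 3 - 1 = 2)
C = -283 (C = -280 - (2*3 - 3) = -280 - (6 - 3) = -280 - 1*3 = -280 - 3 = -283)
C/((4 + 5)²) = -283/(4 + 5)² = -283/(9²) = -283/81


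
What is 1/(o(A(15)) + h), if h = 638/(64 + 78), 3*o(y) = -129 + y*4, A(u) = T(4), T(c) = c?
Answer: -213/7066 ≈ -0.030144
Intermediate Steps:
A(u) = 4
o(y) = -43 + 4*y/3 (o(y) = (-129 + y*4)/3 = (-129 + 4*y)/3 = -43 + 4*y/3)
h = 319/71 (h = 638/142 = (1/142)*638 = 319/71 ≈ 4.4930)
1/(o(A(15)) + h) = 1/((-43 + (4/3)*4) + 319/71) = 1/((-43 + 16/3) + 319/71) = 1/(-113/3 + 319/71) = 1/(-7066/213) = -213/7066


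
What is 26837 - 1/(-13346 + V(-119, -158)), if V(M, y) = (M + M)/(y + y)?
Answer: 56587129671/2108549 ≈ 26837.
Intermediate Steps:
V(M, y) = M/y (V(M, y) = (2*M)/((2*y)) = (2*M)*(1/(2*y)) = M/y)
26837 - 1/(-13346 + V(-119, -158)) = 26837 - 1/(-13346 - 119/(-158)) = 26837 - 1/(-13346 - 119*(-1/158)) = 26837 - 1/(-13346 + 119/158) = 26837 - 1/(-2108549/158) = 26837 - 1*(-158/2108549) = 26837 + 158/2108549 = 56587129671/2108549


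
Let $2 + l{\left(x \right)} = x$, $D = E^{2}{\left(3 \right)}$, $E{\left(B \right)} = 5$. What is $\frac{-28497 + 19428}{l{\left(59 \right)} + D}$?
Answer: $- \frac{9069}{82} \approx -110.6$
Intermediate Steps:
$D = 25$ ($D = 5^{2} = 25$)
$l{\left(x \right)} = -2 + x$
$\frac{-28497 + 19428}{l{\left(59 \right)} + D} = \frac{-28497 + 19428}{\left(-2 + 59\right) + 25} = - \frac{9069}{57 + 25} = - \frac{9069}{82}$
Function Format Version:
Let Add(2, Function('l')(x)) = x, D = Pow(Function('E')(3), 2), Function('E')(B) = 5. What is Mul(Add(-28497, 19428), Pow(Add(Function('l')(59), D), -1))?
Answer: Rational(-9069, 82) ≈ -110.60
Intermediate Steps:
D = 25 (D = Pow(5, 2) = 25)
Function('l')(x) = Add(-2, x)
Mul(Add(-28497, 19428), Pow(Add(Function('l')(59), D), -1)) = Mul(Add(-28497, 19428), Pow(Add(Add(-2, 59), 25), -1)) = Mul(-9069, Pow(Add(57, 25), -1)) = Mul(-9069, Pow(82, -1)) = Mul(-9069, Rational(1, 82)) = Rational(-9069, 82)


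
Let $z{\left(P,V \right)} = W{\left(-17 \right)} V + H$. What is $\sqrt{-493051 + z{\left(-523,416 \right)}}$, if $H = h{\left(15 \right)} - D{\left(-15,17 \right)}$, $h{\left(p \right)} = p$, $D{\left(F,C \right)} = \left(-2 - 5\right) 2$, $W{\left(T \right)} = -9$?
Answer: $i \sqrt{496766} \approx 704.82 i$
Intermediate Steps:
$D{\left(F,C \right)} = -14$ ($D{\left(F,C \right)} = \left(-7\right) 2 = -14$)
$H = 29$ ($H = 15 - -14 = 15 + 14 = 29$)
$z{\left(P,V \right)} = 29 - 9 V$ ($z{\left(P,V \right)} = - 9 V + 29 = 29 - 9 V$)
$\sqrt{-493051 + z{\left(-523,416 \right)}} = \sqrt{-493051 + \left(29 - 3744\right)} = \sqrt{-493051 - 3715} = \sqrt{-496766} = i \sqrt{496766}$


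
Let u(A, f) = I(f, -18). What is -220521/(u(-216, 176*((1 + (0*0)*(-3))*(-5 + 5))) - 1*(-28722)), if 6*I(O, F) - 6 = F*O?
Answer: -220521/28723 ≈ -7.6775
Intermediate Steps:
I(O, F) = 1 + F*O/6 (I(O, F) = 1 + (F*O)/6 = 1 + F*O/6)
u(A, f) = 1 - 3*f (u(A, f) = 1 + (⅙)*(-18)*f = 1 - 3*f)
-220521/(u(-216, 176*((1 + (0*0)*(-3))*(-5 + 5))) - 1*(-28722)) = -220521/((1 - 528*(1 + (0*0)*(-3))*(-5 + 5)) - 1*(-28722)) = -220521/((1 - 528*(1 + 0*(-3))*0) + 28722) = -220521/((1 - 528*(1 + 0)*0) + 28722) = -220521/((1 - 528*1*0) + 28722) = -220521/((1 - 528*0) + 28722) = -220521/((1 - 3*0) + 28722) = -220521/((1 + 0) + 28722) = -220521/(1 + 28722) = -220521/28723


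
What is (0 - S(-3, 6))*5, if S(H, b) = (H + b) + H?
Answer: 0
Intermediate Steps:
S(H, b) = b + 2*H
(0 - S(-3, 6))*5 = (0 - (6 + 2*(-3)))*5 = (0 - (6 - 6))*5 = (0 - 1*0)*5 = (0 + 0)*5 = 0*5 = 0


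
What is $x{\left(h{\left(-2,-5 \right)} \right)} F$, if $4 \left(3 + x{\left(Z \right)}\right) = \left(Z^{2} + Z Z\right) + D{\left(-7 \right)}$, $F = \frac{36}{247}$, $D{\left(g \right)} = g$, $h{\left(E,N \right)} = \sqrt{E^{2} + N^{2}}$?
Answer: $\frac{27}{19} \approx 1.4211$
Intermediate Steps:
$F = \frac{36}{247}$ ($F = 36 \cdot \frac{1}{247} = \frac{36}{247} \approx 0.14575$)
$x{\left(Z \right)} = - \frac{19}{4} + \frac{Z^{2}}{2}$ ($x{\left(Z \right)} = -3 + \frac{\left(Z^{2} + Z Z\right) - 7}{4} = -3 + \frac{\left(Z^{2} + Z^{2}\right) - 7}{4} = -3 + \frac{2 Z^{2} - 7}{4} = -3 + \frac{-7 + 2 Z^{2}}{4} = -3 + \left(- \frac{7}{4} + \frac{Z^{2}}{2}\right) = - \frac{19}{4} + \frac{Z^{2}}{2}$)
$x{\left(h{\left(-2,-5 \right)} \right)} F = \left(- \frac{19}{4} + \frac{\left(\sqrt{\left(-2\right)^{2} + \left(-5\right)^{2}}\right)^{2}}{2}\right) \frac{36}{247} = \left(- \frac{19}{4} + \frac{\left(\sqrt{4 + 25}\right)^{2}}{2}\right) \frac{36}{247} = \left(- \frac{19}{4} + \frac{\left(\sqrt{29}\right)^{2}}{2}\right) \frac{36}{247} = \left(- \frac{19}{4} + \frac{1}{2} \cdot 29\right) \frac{36}{247} = \left(- \frac{19}{4} + \frac{29}{2}\right) \frac{36}{247} = \frac{39}{4} \cdot \frac{36}{247} = \frac{27}{19}$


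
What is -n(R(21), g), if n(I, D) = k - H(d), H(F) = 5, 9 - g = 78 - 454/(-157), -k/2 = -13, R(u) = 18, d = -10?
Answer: -21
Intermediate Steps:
k = 26 (k = -2*(-13) = 26)
g = -11287/157 (g = 9 - (78 - 454/(-157)) = 9 - (78 - 454*(-1)/157) = 9 - (78 - 1*(-454/157)) = 9 - (78 + 454/157) = 9 - 1*12700/157 = 9 - 12700/157 = -11287/157 ≈ -71.892)
n(I, D) = 21 (n(I, D) = 26 - 1*5 = 26 - 5 = 21)
-n(R(21), g) = -1*21 = -21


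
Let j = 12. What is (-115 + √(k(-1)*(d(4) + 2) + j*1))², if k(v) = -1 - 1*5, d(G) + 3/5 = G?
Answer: (575 - I*√510)²/25 ≈ 13205.0 - 1038.8*I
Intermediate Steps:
d(G) = -⅗ + G
k(v) = -6 (k(v) = -1 - 5 = -6)
(-115 + √(k(-1)*(d(4) + 2) + j*1))² = (-115 + √(-6*((-⅗ + 4) + 2) + 12*1))² = (-115 + √(-6*(17/5 + 2) + 12))² = (-115 + √(-6*27/5 + 12))² = (-115 + √(-162/5 + 12))² = (-115 + √(-102/5))² = (-115 + I*√510/5)²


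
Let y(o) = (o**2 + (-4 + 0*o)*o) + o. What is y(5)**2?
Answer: 100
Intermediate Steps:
y(o) = o**2 - 3*o (y(o) = (o**2 + (-4 + 0)*o) + o = (o**2 - 4*o) + o = o**2 - 3*o)
y(5)**2 = (5*(-3 + 5))**2 = (5*2)**2 = 10**2 = 100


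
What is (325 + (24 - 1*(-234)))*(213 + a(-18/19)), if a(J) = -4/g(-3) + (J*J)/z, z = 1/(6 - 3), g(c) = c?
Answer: 137027737/1083 ≈ 1.2653e+5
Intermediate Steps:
z = ⅓ (z = 1/3 = ⅓ ≈ 0.33333)
a(J) = 4/3 + 3*J² (a(J) = -4/(-3) + (J*J)/(⅓) = -4*(-⅓) + J²*3 = 4/3 + 3*J²)
(325 + (24 - 1*(-234)))*(213 + a(-18/19)) = (325 + (24 - 1*(-234)))*(213 + (4/3 + 3*(-18/19)²)) = (325 + (24 + 234))*(213 + (4/3 + 3*(-18*1/19)²)) = (325 + 258)*(213 + (4/3 + 3*(-18/19)²)) = 583*(213 + (4/3 + 3*(324/361))) = 583*(213 + (4/3 + 972/361)) = 583*(213 + 4360/1083) = 583*(235039/1083) = 137027737/1083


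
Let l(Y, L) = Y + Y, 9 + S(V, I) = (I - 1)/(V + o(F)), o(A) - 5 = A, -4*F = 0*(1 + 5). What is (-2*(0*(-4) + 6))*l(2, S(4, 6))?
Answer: -48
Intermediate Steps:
F = 0 (F = -0*(1 + 5) = -0*6 = -1/4*0 = 0)
o(A) = 5 + A
S(V, I) = -9 + (-1 + I)/(5 + V) (S(V, I) = -9 + (I - 1)/(V + (5 + 0)) = -9 + (-1 + I)/(V + 5) = -9 + (-1 + I)/(5 + V))
l(Y, L) = 2*Y
(-2*(0*(-4) + 6))*l(2, S(4, 6)) = (-2*(0*(-4) + 6))*(2*2) = -2*(0 + 6)*4 = -2*6*4 = -12*4 = -48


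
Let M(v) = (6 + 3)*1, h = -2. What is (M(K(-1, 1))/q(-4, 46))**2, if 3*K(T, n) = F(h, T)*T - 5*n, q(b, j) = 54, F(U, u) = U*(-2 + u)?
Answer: 1/36 ≈ 0.027778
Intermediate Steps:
K(T, n) = -5*n/3 + T*(4 - 2*T)/3 (K(T, n) = ((-2*(-2 + T))*T - 5*n)/3 = ((4 - 2*T)*T - 5*n)/3 = (T*(4 - 2*T) - 5*n)/3 = (-5*n + T*(4 - 2*T))/3 = -5*n/3 + T*(4 - 2*T)/3)
M(v) = 9 (M(v) = 9*1 = 9)
(M(K(-1, 1))/q(-4, 46))**2 = (9/54)**2 = (9*(1/54))**2 = (1/6)**2 = 1/36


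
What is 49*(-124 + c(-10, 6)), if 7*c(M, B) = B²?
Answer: -5824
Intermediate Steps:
c(M, B) = B²/7
49*(-124 + c(-10, 6)) = 49*(-124 + (⅐)*6²) = 49*(-124 + (⅐)*36) = 49*(-124 + 36/7) = 49*(-832/7) = -5824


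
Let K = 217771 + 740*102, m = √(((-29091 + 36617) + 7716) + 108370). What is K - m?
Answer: 293251 - 2*√30903 ≈ 2.9290e+5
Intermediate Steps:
m = 2*√30903 (m = √((7526 + 7716) + 108370) = √(15242 + 108370) = √123612 = 2*√30903 ≈ 351.58)
K = 293251 (K = 217771 + 75480 = 293251)
K - m = 293251 - 2*√30903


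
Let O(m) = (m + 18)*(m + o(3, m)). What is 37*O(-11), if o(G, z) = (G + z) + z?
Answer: -7770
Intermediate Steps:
o(G, z) = G + 2*z
O(m) = (3 + 3*m)*(18 + m) (O(m) = (m + 18)*(m + (3 + 2*m)) = (18 + m)*(3 + 3*m) = (3 + 3*m)*(18 + m))
37*O(-11) = 37*(54 + 3*(-11)² + 57*(-11)) = 37*(54 + 3*121 - 627) = 37*(54 + 363 - 627) = 37*(-210) = -7770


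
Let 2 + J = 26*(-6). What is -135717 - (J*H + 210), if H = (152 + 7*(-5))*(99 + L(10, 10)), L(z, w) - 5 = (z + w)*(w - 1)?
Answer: 5114097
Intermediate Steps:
L(z, w) = 5 + (-1 + w)*(w + z) (L(z, w) = 5 + (z + w)*(w - 1) = 5 + (w + z)*(-1 + w) = 5 + (-1 + w)*(w + z))
H = 33228 (H = (152 + 7*(-5))*(99 + (5 + 10**2 - 1*10 - 1*10 + 10*10)) = (152 - 35)*(99 + (5 + 100 - 10 - 10 + 100)) = 117*(99 + 185) = 117*284 = 33228)
J = -158 (J = -2 + 26*(-6) = -2 - 156 = -158)
-135717 - (J*H + 210) = -135717 - (-158*33228 + 210) = -135717 - (-5250024 + 210) = -135717 - 1*(-5249814) = -135717 + 5249814 = 5114097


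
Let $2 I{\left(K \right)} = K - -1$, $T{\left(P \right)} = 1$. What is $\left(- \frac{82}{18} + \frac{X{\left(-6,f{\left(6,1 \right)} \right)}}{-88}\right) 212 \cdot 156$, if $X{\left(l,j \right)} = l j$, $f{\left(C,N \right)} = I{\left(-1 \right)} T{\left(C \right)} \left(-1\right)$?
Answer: $- \frac{451984}{3} \approx -1.5066 \cdot 10^{5}$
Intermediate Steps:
$I{\left(K \right)} = \frac{1}{2} + \frac{K}{2}$ ($I{\left(K \right)} = \frac{K - -1}{2} = \frac{K + 1}{2} = \frac{1 + K}{2} = \frac{1}{2} + \frac{K}{2}$)
$f{\left(C,N \right)} = 0$ ($f{\left(C,N \right)} = \left(\frac{1}{2} + \frac{1}{2} \left(-1\right)\right) 1 \left(-1\right) = \left(\frac{1}{2} - \frac{1}{2}\right) 1 \left(-1\right) = 0 \cdot 1 \left(-1\right) = 0 \left(-1\right) = 0$)
$X{\left(l,j \right)} = j l$
$\left(- \frac{82}{18} + \frac{X{\left(-6,f{\left(6,1 \right)} \right)}}{-88}\right) 212 \cdot 156 = \left(- \frac{82}{18} + \frac{0 \left(-6\right)}{-88}\right) 212 \cdot 156 = \left(\left(-82\right) \frac{1}{18} + 0 \left(- \frac{1}{88}\right)\right) 212 \cdot 156 = \left(- \frac{41}{9} + 0\right) 212 \cdot 156 = \left(- \frac{41}{9}\right) 212 \cdot 156 = \left(- \frac{8692}{9}\right) 156 = - \frac{451984}{3}$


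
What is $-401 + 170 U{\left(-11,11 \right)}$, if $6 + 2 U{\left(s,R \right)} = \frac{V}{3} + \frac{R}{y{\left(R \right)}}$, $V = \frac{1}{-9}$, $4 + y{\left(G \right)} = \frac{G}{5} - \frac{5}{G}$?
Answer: $- \frac{4449043}{3348} \approx -1328.9$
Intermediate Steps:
$y{\left(G \right)} = -4 - \frac{5}{G} + \frac{G}{5}$ ($y{\left(G \right)} = -4 + \left(\frac{G}{5} - \frac{5}{G}\right) = -4 + \left(- \frac{5}{G} + \frac{G}{5}\right) = -4 - \frac{5}{G} + \frac{G}{5}$)
$V = - \frac{1}{9} \approx -0.11111$
$U{\left(s,R \right)} = - \frac{163}{54} + \frac{R}{2 \left(-4 - \frac{5}{R} + \frac{R}{5}\right)}$ ($U{\left(s,R \right)} = -3 + \frac{- \frac{1}{9 \cdot 3} + \frac{R}{-4 - \frac{5}{R} + \frac{R}{5}}}{2} = -3 + \frac{\left(- \frac{1}{9}\right) \frac{1}{3} + \frac{R}{-4 - \frac{5}{R} + \frac{R}{5}}}{2} = -3 + \frac{- \frac{1}{27} + \frac{R}{-4 - \frac{5}{R} + \frac{R}{5}}}{2} = -3 + \left(- \frac{1}{54} + \frac{R}{2 \left(-4 - \frac{5}{R} + \frac{R}{5}\right)}\right) = - \frac{163}{54} + \frac{R}{2 \left(-4 - \frac{5}{R} + \frac{R}{5}\right)}$)
$-401 + 170 U{\left(-11,11 \right)} = -401 + 170 \frac{4075 - 28 \cdot 11^{2} + 3260 \cdot 11}{54 \left(-25 + 11^{2} - 220\right)} = -401 + 170 \frac{4075 - 3388 + 35860}{54 \left(-25 + 121 - 220\right)} = -401 + 170 \frac{4075 - 3388 + 35860}{54 \left(-124\right)} = -401 + 170 \cdot \frac{1}{54} \left(- \frac{1}{124}\right) 36547 = -401 + 170 \left(- \frac{36547}{6696}\right) = -401 - \frac{3106495}{3348} = - \frac{4449043}{3348}$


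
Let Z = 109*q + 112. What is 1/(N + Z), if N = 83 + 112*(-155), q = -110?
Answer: -1/29155 ≈ -3.4299e-5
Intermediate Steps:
N = -17277 (N = 83 - 17360 = -17277)
Z = -11878 (Z = 109*(-110) + 112 = -11990 + 112 = -11878)
1/(N + Z) = 1/(-17277 - 11878) = 1/(-29155) = -1/29155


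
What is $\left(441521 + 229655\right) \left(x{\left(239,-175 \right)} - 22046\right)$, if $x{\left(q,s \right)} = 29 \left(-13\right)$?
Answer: $-15049779448$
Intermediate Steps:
$x{\left(q,s \right)} = -377$
$\left(441521 + 229655\right) \left(x{\left(239,-175 \right)} - 22046\right) = \left(441521 + 229655\right) \left(-377 - 22046\right) = 671176 \left(-22423\right) = -15049779448$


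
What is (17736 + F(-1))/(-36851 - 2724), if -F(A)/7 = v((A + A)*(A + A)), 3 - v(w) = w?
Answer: -17743/39575 ≈ -0.44834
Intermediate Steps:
v(w) = 3 - w
F(A) = -21 + 28*A² (F(A) = -7*(3 - (A + A)*(A + A)) = -7*(3 - 2*A*2*A) = -7*(3 - 4*A²) = -21 + 28*A²)
(17736 + F(-1))/(-36851 - 2724) = (17736 + (-21 + 28*(-1)²))/(-36851 - 2724) = (17736 + (-21 + 28*1))/(-39575) = (17736 + (-21 + 28))*(-1/39575) = (17736 + 7)*(-1/39575) = 17743*(-1/39575) = -17743/39575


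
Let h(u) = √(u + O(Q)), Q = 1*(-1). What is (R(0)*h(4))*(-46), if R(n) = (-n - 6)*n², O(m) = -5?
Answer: 0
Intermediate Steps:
Q = -1
h(u) = √(-5 + u) (h(u) = √(u - 5) = √(-5 + u))
R(n) = n²*(-6 - n) (R(n) = (-6 - n)*n² = n²*(-6 - n))
(R(0)*h(4))*(-46) = ((0²*(-6 - 1*0))*√(-5 + 4))*(-46) = ((0*(-6 + 0))*√(-1))*(-46) = ((0*(-6))*I)*(-46) = (0*I)*(-46) = 0*(-46) = 0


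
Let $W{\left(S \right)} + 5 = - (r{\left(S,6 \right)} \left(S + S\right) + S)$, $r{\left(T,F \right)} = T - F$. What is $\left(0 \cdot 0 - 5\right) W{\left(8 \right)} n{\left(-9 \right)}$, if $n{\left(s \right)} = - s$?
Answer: $2025$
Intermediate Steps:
$W{\left(S \right)} = -5 - S - 2 S \left(-6 + S\right)$ ($W{\left(S \right)} = -5 - \left(\left(S - 6\right) \left(S + S\right) + S\right) = -5 - \left(\left(S - 6\right) 2 S + S\right) = -5 - \left(\left(-6 + S\right) 2 S + S\right) = -5 - \left(2 S \left(-6 + S\right) + S\right) = -5 - \left(S + 2 S \left(-6 + S\right)\right) = -5 - S - 2 S \left(-6 + S\right)$)
$\left(0 \cdot 0 - 5\right) W{\left(8 \right)} n{\left(-9 \right)} = \left(0 \cdot 0 - 5\right) \left(-5 - 2 \cdot 8^{2} + 11 \cdot 8\right) \left(\left(-1\right) \left(-9\right)\right) = \left(0 - 5\right) \left(-5 - 128 + 88\right) 9 = - 5 \left(-5 - 128 + 88\right) 9 = \left(-5\right) \left(-45\right) 9 = 225 \cdot 9 = 2025$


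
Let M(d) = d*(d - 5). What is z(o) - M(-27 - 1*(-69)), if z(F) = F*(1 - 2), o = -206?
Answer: -1348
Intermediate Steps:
M(d) = d*(-5 + d)
z(F) = -F (z(F) = F*(-1) = -F)
z(o) - M(-27 - 1*(-69)) = -1*(-206) - (-27 - 1*(-69))*(-5 + (-27 - 1*(-69))) = 206 - (-27 + 69)*(-5 + (-27 + 69)) = 206 - 42*(-5 + 42) = 206 - 42*37 = 206 - 1*1554 = 206 - 1554 = -1348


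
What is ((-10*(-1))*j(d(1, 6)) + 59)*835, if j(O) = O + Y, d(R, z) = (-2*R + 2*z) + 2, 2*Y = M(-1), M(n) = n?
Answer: 145290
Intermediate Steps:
Y = -½ (Y = (½)*(-1) = -½ ≈ -0.50000)
d(R, z) = 2 - 2*R + 2*z
j(O) = -½ + O (j(O) = O - ½ = -½ + O)
((-10*(-1))*j(d(1, 6)) + 59)*835 = ((-10*(-1))*(-½ + (2 - 2*1 + 2*6)) + 59)*835 = (10*(-½ + (2 - 2 + 12)) + 59)*835 = (10*(-½ + 12) + 59)*835 = (10*(23/2) + 59)*835 = (115 + 59)*835 = 174*835 = 145290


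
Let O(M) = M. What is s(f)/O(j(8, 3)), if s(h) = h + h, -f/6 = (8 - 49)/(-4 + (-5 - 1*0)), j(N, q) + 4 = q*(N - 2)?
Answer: -82/21 ≈ -3.9048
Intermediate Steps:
j(N, q) = -4 + q*(-2 + N) (j(N, q) = -4 + q*(N - 2) = -4 + q*(-2 + N))
f = -82/3 (f = -6*(8 - 49)/(-4 + (-5 - 1*0)) = -(-246)/(-4 + (-5 + 0)) = -(-246)/(-4 - 5) = -(-246)/(-9) = -(-246)*(-1)/9 = -6*41/9 = -82/3 ≈ -27.333)
s(h) = 2*h
s(f)/O(j(8, 3)) = (2*(-82/3))/(-4 - 2*3 + 8*3) = -164/(3*(-4 - 6 + 24)) = -164/3/14 = -164/3*1/14 = -82/21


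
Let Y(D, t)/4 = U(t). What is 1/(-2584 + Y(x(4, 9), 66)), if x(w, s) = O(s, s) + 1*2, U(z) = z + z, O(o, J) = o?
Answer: -1/2056 ≈ -0.00048638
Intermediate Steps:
U(z) = 2*z
x(w, s) = 2 + s (x(w, s) = s + 1*2 = s + 2 = 2 + s)
Y(D, t) = 8*t (Y(D, t) = 4*(2*t) = 8*t)
1/(-2584 + Y(x(4, 9), 66)) = 1/(-2584 + 8*66) = 1/(-2584 + 528) = 1/(-2056) = -1/2056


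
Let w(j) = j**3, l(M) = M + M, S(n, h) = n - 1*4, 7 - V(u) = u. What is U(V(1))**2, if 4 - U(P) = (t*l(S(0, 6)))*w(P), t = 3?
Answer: 26915344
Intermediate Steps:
V(u) = 7 - u
S(n, h) = -4 + n (S(n, h) = n - 4 = -4 + n)
l(M) = 2*M
U(P) = 4 + 24*P**3 (U(P) = 4 - 3*(2*(-4 + 0))*P**3 = 4 - 3*(2*(-4))*P**3 = 4 - 3*(-8)*P**3 = 4 - (-24)*P**3 = 4 + 24*P**3)
U(V(1))**2 = (4 + 24*(7 - 1*1)**3)**2 = (4 + 24*(7 - 1)**3)**2 = (4 + 24*6**3)**2 = (4 + 24*216)**2 = (4 + 5184)**2 = 5188**2 = 26915344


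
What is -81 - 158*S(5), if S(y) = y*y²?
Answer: -19831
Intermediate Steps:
S(y) = y³
-81 - 158*S(5) = -81 - 158*5³ = -81 - 158*125 = -81 - 19750 = -19831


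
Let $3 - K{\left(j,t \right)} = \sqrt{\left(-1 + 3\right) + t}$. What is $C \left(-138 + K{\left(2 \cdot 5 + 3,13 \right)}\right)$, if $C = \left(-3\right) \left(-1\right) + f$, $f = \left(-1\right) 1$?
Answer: $-270 - 2 \sqrt{15} \approx -277.75$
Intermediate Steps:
$f = -1$
$K{\left(j,t \right)} = 3 - \sqrt{2 + t}$ ($K{\left(j,t \right)} = 3 - \sqrt{\left(-1 + 3\right) + t} = 3 - \sqrt{2 + t}$)
$C = 2$ ($C = \left(-3\right) \left(-1\right) - 1 = 3 - 1 = 2$)
$C \left(-138 + K{\left(2 \cdot 5 + 3,13 \right)}\right) = 2 \left(-138 + \left(3 - \sqrt{2 + 13}\right)\right) = 2 \left(-138 + \left(3 - \sqrt{15}\right)\right) = 2 \left(-135 - \sqrt{15}\right) = -270 - 2 \sqrt{15}$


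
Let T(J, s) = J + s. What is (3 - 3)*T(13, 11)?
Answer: 0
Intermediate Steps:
(3 - 3)*T(13, 11) = (3 - 3)*(13 + 11) = 0*24 = 0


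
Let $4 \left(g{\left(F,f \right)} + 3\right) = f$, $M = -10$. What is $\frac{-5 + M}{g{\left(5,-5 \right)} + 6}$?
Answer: $- \frac{60}{7} \approx -8.5714$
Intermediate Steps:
$g{\left(F,f \right)} = -3 + \frac{f}{4}$
$\frac{-5 + M}{g{\left(5,-5 \right)} + 6} = \frac{-5 - 10}{\left(-3 + \frac{1}{4} \left(-5\right)\right) + 6} = - \frac{15}{\left(-3 - \frac{5}{4}\right) + 6} = - \frac{15}{- \frac{17}{4} + 6} = - \frac{15}{\frac{7}{4}} = \left(-15\right) \frac{4}{7} = - \frac{60}{7}$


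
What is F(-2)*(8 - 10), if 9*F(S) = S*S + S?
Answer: -4/9 ≈ -0.44444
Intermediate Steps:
F(S) = S/9 + S²/9 (F(S) = (S*S + S)/9 = (S² + S)/9 = (S + S²)/9 = S/9 + S²/9)
F(-2)*(8 - 10) = ((⅑)*(-2)*(1 - 2))*(8 - 10) = ((⅑)*(-2)*(-1))*(-2) = (2/9)*(-2) = -4/9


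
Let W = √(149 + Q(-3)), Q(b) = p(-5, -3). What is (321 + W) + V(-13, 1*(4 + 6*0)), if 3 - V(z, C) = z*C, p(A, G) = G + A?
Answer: 376 + √141 ≈ 387.87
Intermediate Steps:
p(A, G) = A + G
Q(b) = -8 (Q(b) = -5 - 3 = -8)
V(z, C) = 3 - C*z (V(z, C) = 3 - z*C = 3 - C*z)
W = √141 (W = √(149 - 8) = √141 ≈ 11.874)
(321 + W) + V(-13, 1*(4 + 6*0)) = (321 + √141) + (3 - 1*1*(4 + 6*0)*(-13)) = (321 + √141) + (3 - 1*1*(4 + 0)*(-13)) = (321 + √141) + (3 - 1*1*4*(-13)) = (321 + √141) + (3 - 1*4*(-13)) = (321 + √141) + (3 + 52) = (321 + √141) + 55 = 376 + √141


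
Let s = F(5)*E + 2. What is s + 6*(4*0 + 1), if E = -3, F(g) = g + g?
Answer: -22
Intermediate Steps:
F(g) = 2*g
s = -28 (s = (2*5)*(-3) + 2 = 10*(-3) + 2 = -30 + 2 = -28)
s + 6*(4*0 + 1) = -28 + 6*(4*0 + 1) = -28 + 6*(0 + 1) = -28 + 6*1 = -28 + 6 = -22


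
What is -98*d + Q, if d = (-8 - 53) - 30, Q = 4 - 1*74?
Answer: 8848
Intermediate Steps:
Q = -70 (Q = 4 - 74 = -70)
d = -91 (d = -61 - 30 = -91)
-98*d + Q = -98*(-91) - 70 = 8918 - 70 = 8848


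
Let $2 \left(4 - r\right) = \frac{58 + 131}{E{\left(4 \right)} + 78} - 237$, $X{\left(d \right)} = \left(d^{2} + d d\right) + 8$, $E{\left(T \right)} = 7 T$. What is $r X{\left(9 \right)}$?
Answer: $\frac{2191385}{106} \approx 20673.0$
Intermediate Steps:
$X{\left(d \right)} = 8 + 2 d^{2}$ ($X{\left(d \right)} = \left(d^{2} + d^{2}\right) + 8 = 2 d^{2} + 8 = 8 + 2 d^{2}$)
$r = \frac{25781}{212}$ ($r = 4 - \frac{\frac{58 + 131}{7 \cdot 4 + 78} - 237}{2} = 4 - \frac{\frac{189}{28 + 78} - 237}{2} = 4 - \frac{\frac{189}{106} - 237}{2} = 4 - - \frac{24933}{212} = 4 + \frac{24933}{212} = \frac{25781}{212} \approx 121.61$)
$r X{\left(9 \right)} = \frac{25781 \left(8 + 2 \cdot 9^{2}\right)}{212} = \frac{25781 \left(8 + 2 \cdot 81\right)}{212} = \frac{25781 \left(8 + 162\right)}{212} = \frac{25781}{212} \cdot 170 = \frac{2191385}{106}$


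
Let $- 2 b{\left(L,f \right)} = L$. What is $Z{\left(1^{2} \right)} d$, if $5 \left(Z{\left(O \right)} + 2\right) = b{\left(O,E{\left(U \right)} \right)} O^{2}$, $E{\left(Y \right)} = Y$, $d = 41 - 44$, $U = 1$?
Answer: $\frac{63}{10} \approx 6.3$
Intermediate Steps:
$d = -3$ ($d = 41 - 44 = -3$)
$b{\left(L,f \right)} = - \frac{L}{2}$
$Z{\left(O \right)} = -2 - \frac{O^{3}}{10}$ ($Z{\left(O \right)} = -2 + \frac{- \frac{O}{2} O^{2}}{5} = -2 + \frac{\left(- \frac{1}{2}\right) O^{3}}{5} = -2 - \frac{O^{3}}{10}$)
$Z{\left(1^{2} \right)} d = \left(-2 - \frac{\left(1^{2}\right)^{3}}{10}\right) \left(-3\right) = \left(-2 - \frac{1^{3}}{10}\right) \left(-3\right) = \left(-2 - \frac{1}{10}\right) \left(-3\right) = \left(- \frac{21}{10}\right) \left(-3\right) = \frac{63}{10}$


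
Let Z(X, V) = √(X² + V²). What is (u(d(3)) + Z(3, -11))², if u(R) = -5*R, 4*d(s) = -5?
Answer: 2705/16 + 25*√130/2 ≈ 311.58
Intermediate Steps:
Z(X, V) = √(V² + X²)
d(s) = -5/4 (d(s) = (¼)*(-5) = -5/4)
(u(d(3)) + Z(3, -11))² = (-5*(-5/4) + √((-11)² + 3²))² = (25/4 + √(121 + 9))² = (25/4 + √130)²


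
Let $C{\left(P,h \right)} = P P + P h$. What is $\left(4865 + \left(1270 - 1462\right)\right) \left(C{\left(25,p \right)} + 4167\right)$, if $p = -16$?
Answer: $20523816$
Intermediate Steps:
$C{\left(P,h \right)} = P^{2} + P h$
$\left(4865 + \left(1270 - 1462\right)\right) \left(C{\left(25,p \right)} + 4167\right) = \left(4865 + \left(1270 - 1462\right)\right) \left(25 \left(25 - 16\right) + 4167\right) = \left(4865 - 192\right) \left(25 \cdot 9 + 4167\right) = 4673 \left(225 + 4167\right) = 4673 \cdot 4392 = 20523816$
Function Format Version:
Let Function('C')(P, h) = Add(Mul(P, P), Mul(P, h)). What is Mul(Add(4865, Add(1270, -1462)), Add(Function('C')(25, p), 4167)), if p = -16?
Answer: 20523816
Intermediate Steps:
Function('C')(P, h) = Add(Pow(P, 2), Mul(P, h))
Mul(Add(4865, Add(1270, -1462)), Add(Function('C')(25, p), 4167)) = Mul(Add(4865, Add(1270, -1462)), Add(Mul(25, Add(25, -16)), 4167)) = Mul(Add(4865, -192), Add(Mul(25, 9), 4167)) = Mul(4673, Add(225, 4167)) = Mul(4673, 4392) = 20523816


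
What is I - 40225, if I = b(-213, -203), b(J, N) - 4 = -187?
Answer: -40408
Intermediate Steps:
b(J, N) = -183 (b(J, N) = 4 - 187 = -183)
I = -183
I - 40225 = -183 - 40225 = -40408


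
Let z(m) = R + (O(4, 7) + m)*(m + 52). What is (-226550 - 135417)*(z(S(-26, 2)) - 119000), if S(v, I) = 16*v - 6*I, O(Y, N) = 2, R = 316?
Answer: -15018734764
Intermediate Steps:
S(v, I) = -6*I + 16*v
z(m) = 316 + (2 + m)*(52 + m) (z(m) = 316 + (2 + m)*(m + 52) = 316 + (2 + m)*(52 + m))
(-226550 - 135417)*(z(S(-26, 2)) - 119000) = (-226550 - 135417)*((420 + (-6*2 + 16*(-26))² + 54*(-6*2 + 16*(-26))) - 119000) = -361967*((420 + (-12 - 416)² + 54*(-12 - 416)) - 119000) = -361967*((420 + (-428)² + 54*(-428)) - 119000) = -361967*((420 + 183184 - 23112) - 119000) = -361967*(160492 - 119000) = -361967*41492 = -15018734764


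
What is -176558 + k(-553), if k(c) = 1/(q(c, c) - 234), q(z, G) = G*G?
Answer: -53951710849/305575 ≈ -1.7656e+5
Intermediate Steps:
q(z, G) = G²
k(c) = 1/(-234 + c²) (k(c) = 1/(c² - 234) = 1/(-234 + c²))
-176558 + k(-553) = -176558 + 1/(-234 + (-553)²) = -176558 + 1/(-234 + 305809) = -176558 + 1/305575 = -53951710849/305575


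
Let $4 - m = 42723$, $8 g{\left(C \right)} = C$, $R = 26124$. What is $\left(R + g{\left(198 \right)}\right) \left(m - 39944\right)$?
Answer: $- \frac{8646136485}{4} \approx -2.1615 \cdot 10^{9}$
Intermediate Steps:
$g{\left(C \right)} = \frac{C}{8}$
$m = -42719$ ($m = 4 - 42723 = -42719$)
$\left(R + g{\left(198 \right)}\right) \left(m - 39944\right) = \left(26124 + \frac{1}{8} \cdot 198\right) \left(-42719 - 39944\right) = \left(26124 + \frac{99}{4}\right) \left(-82663\right) = \frac{104595}{4} \left(-82663\right) = - \frac{8646136485}{4}$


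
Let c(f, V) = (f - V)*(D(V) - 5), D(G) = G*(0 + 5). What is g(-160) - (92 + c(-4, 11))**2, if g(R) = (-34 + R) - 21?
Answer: -433179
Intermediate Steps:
D(G) = 5*G (D(G) = G*5 = 5*G)
c(f, V) = (-5 + 5*V)*(f - V) (c(f, V) = (f - V)*(5*V - 5) = (f - V)*(-5 + 5*V) = (-5 + 5*V)*(f - V))
g(R) = -55 + R
g(-160) - (92 + c(-4, 11))**2 = (-55 - 160) - (92 + (-5*(-4) - 5*11**2 + 5*11 + 5*11*(-4)))**2 = -215 - (92 + (20 - 5*121 + 55 - 220))**2 = -215 - (92 + (20 - 605 + 55 - 220))**2 = -215 - (92 - 750)**2 = -215 - 1*(-658)**2 = -215 - 1*432964 = -215 - 432964 = -433179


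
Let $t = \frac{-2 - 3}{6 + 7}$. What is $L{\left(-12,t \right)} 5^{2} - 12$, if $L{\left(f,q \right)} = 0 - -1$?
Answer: $13$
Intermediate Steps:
$t = - \frac{5}{13} \approx -0.38462$
$L{\left(f,q \right)} = 1$ ($L{\left(f,q \right)} = 0 + 1 = 1$)
$L{\left(-12,t \right)} 5^{2} - 12 = 1 \cdot 5^{2} - 12 = 1 \cdot 25 - 12 = 25 - 12 = 13$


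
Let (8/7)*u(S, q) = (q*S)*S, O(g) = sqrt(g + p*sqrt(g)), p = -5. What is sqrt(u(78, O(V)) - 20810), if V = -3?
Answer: sqrt(-83240 + 21294*sqrt(-3 - 5*I*sqrt(3)))/2 ≈ 54.617 - 120.19*I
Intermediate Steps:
O(g) = sqrt(g - 5*sqrt(g))
u(S, q) = 7*q*S**2/8 (u(S, q) = 7*((q*S)*S)/8 = 7*((S*q)*S)/8 = 7*(q*S**2)/8 = 7*q*S**2/8)
sqrt(u(78, O(V)) - 20810) = sqrt((7/8)*sqrt(-3 - 5*I*sqrt(3))*78**2 - 20810) = sqrt((7/8)*sqrt(-3 - 5*I*sqrt(3))*6084 - 20810) = sqrt(10647*sqrt(-3 - 5*I*sqrt(3))/2 - 20810) = sqrt(-20810 + 10647*sqrt(-3 - 5*I*sqrt(3))/2)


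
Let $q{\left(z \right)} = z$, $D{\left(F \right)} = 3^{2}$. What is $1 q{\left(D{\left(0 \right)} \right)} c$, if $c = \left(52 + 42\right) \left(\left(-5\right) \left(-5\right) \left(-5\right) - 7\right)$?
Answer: $-111672$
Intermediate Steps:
$D{\left(F \right)} = 9$
$c = -12408$ ($c = 94 \left(25 \left(-5\right) - 7\right) = 94 \left(-125 - 7\right) = 94 \left(-132\right) = -12408$)
$1 q{\left(D{\left(0 \right)} \right)} c = 1 \cdot 9 \left(-12408\right) = 9 \left(-12408\right) = -111672$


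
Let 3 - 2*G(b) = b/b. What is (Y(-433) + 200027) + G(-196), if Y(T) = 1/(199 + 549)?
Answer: 149620945/748 ≈ 2.0003e+5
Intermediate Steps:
G(b) = 1 (G(b) = 3/2 - b/(2*b) = 3/2 - 1/2*1 = 3/2 - 1/2 = 1)
Y(T) = 1/748
(Y(-433) + 200027) + G(-196) = (1/748 + 200027) + 1 = 149620197/748 + 1 = 149620945/748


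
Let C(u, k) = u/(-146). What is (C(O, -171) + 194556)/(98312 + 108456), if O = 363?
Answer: 28404813/30188128 ≈ 0.94093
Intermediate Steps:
C(u, k) = -u/146 (C(u, k) = u*(-1/146) = -u/146)
(C(O, -171) + 194556)/(98312 + 108456) = (-1/146*363 + 194556)/(98312 + 108456) = (-363/146 + 194556)/206768 = (28404813/146)*(1/206768) = 28404813/30188128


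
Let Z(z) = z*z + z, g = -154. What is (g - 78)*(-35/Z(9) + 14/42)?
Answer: 116/9 ≈ 12.889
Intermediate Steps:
Z(z) = z + z² (Z(z) = z² + z = z + z²)
(g - 78)*(-35/Z(9) + 14/42) = (-154 - 78)*(-35*1/(9*(1 + 9)) + 14/42) = -232*(-35/(9*10) + 14*(1/42)) = -232*(-35/90 + ⅓) = -232*(-35*1/90 + ⅓) = -232*(-7/18 + ⅓) = -232*(-1/18) = 116/9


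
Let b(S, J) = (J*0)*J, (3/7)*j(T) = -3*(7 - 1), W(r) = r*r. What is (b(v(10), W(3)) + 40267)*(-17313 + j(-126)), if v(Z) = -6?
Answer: -698833785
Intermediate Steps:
W(r) = r²
j(T) = -42 (j(T) = 7*(-3*(7 - 1))/3 = 7*(-3*6)/3 = (7/3)*(-18) = -42)
b(S, J) = 0 (b(S, J) = 0*J = 0)
(b(v(10), W(3)) + 40267)*(-17313 + j(-126)) = (0 + 40267)*(-17313 - 42) = 40267*(-17355) = -698833785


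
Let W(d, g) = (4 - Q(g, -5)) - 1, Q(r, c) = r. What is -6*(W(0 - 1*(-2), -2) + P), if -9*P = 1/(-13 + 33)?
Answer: -899/30 ≈ -29.967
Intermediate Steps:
W(d, g) = 3 - g (W(d, g) = (4 - g) - 1 = 3 - g)
P = -1/180 (P = -1/(9*(-13 + 33)) = -1/9/20 = -1/9*1/20 = -1/180 ≈ -0.0055556)
-6*(W(0 - 1*(-2), -2) + P) = -6*((3 - 1*(-2)) - 1/180) = -6*((3 + 2) - 1/180) = -6*(5 - 1/180) = -6*899/180 = -899/30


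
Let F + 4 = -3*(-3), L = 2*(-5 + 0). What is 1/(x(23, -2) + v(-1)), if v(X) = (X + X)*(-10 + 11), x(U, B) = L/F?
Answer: -¼ ≈ -0.25000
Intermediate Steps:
L = -10 (L = 2*(-5) = -10)
F = 5 (F = -4 - 3*(-3) = -4 + 9 = 5)
x(U, B) = -2 (x(U, B) = -10/5 = -10*⅕ = -2)
v(X) = 2*X (v(X) = (2*X)*1 = 2*X)
1/(x(23, -2) + v(-1)) = 1/(-2 + 2*(-1)) = 1/(-2 - 2) = 1/(-4) = -¼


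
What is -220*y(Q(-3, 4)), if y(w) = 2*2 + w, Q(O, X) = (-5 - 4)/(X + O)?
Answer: 1100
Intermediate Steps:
Q(O, X) = -9/(O + X)
y(w) = 4 + w
-220*y(Q(-3, 4)) = -220*(4 - 9/(-3 + 4)) = -220*(4 - 9/1) = -220*(4 - 9*1) = -220*(4 - 9) = -220*(-5) = 1100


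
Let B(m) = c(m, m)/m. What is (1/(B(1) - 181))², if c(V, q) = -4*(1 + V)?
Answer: 1/35721 ≈ 2.7995e-5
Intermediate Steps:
c(V, q) = -4 - 4*V
B(m) = (-4 - 4*m)/m
(1/(B(1) - 181))² = (1/((-4 - 4/1) - 181))² = (1/((-4 - 4*1) - 181))² = (1/((-4 - 4) - 181))² = (1/(-8 - 181))² = (1/(-189))² = (-1/189)² = 1/35721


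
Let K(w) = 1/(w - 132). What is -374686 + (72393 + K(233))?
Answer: -30531592/101 ≈ -3.0229e+5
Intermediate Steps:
K(w) = 1/(-132 + w)
-374686 + (72393 + K(233)) = -374686 + (72393 + 1/(-132 + 233)) = -374686 + (72393 + 1/101) = -374686 + 7311694/101 = -30531592/101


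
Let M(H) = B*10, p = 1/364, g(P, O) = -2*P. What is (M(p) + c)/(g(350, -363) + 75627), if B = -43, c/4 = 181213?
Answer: 724422/74927 ≈ 9.6684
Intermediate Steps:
p = 1/364 ≈ 0.0027473
c = 724852 (c = 4*181213 = 724852)
M(H) = -430 (M(H) = -43*10 = -430)
(M(p) + c)/(g(350, -363) + 75627) = (-430 + 724852)/(-2*350 + 75627) = 724422/(-700 + 75627) = 724422/74927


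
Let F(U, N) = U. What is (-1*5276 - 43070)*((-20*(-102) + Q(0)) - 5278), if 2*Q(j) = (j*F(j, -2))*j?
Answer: 156544348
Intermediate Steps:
Q(j) = j³/2 (Q(j) = ((j*j)*j)/2 = (j²*j)/2 = j³/2)
(-1*5276 - 43070)*((-20*(-102) + Q(0)) - 5278) = (-1*5276 - 43070)*((-20*(-102) + (½)*0³) - 5278) = (-5276 - 43070)*((2040 + (½)*0) - 5278) = -48346*((2040 + 0) - 5278) = -48346*(2040 - 5278) = -48346*(-3238) = 156544348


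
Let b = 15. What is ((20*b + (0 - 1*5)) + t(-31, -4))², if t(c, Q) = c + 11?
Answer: 75625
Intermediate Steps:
t(c, Q) = 11 + c
((20*b + (0 - 1*5)) + t(-31, -4))² = ((20*15 + (0 - 1*5)) + (11 - 31))² = ((300 + (0 - 5)) - 20)² = ((300 - 5) - 20)² = (295 - 20)² = 275² = 75625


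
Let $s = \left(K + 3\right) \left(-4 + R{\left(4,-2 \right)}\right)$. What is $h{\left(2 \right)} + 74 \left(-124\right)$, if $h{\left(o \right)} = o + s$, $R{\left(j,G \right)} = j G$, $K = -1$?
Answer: $-9198$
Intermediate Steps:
$R{\left(j,G \right)} = G j$
$s = -24$ ($s = \left(-1 + 3\right) \left(-4 - 8\right) = 2 \left(-4 - 8\right) = 2 \left(-12\right) = -24$)
$h{\left(o \right)} = -24 + o$ ($h{\left(o \right)} = o - 24 = -24 + o$)
$h{\left(2 \right)} + 74 \left(-124\right) = \left(-24 + 2\right) + 74 \left(-124\right) = -22 - 9176 = -9198$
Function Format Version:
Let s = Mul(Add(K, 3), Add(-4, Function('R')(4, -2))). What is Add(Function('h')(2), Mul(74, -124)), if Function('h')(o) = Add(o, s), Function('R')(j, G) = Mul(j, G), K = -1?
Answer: -9198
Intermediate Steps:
Function('R')(j, G) = Mul(G, j)
s = -24 (s = Mul(Add(-1, 3), Add(-4, Mul(-2, 4))) = Mul(2, Add(-4, -8)) = Mul(2, -12) = -24)
Function('h')(o) = Add(-24, o) (Function('h')(o) = Add(o, -24) = Add(-24, o))
Add(Function('h')(2), Mul(74, -124)) = Add(Add(-24, 2), Mul(74, -124)) = Add(-22, -9176) = -9198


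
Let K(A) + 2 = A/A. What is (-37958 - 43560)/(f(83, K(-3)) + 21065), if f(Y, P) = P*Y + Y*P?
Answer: -81518/20899 ≈ -3.9006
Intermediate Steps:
K(A) = -1 (K(A) = -2 + A/A = -2 + 1 = -1)
f(Y, P) = 2*P*Y (f(Y, P) = P*Y + P*Y = 2*P*Y)
(-37958 - 43560)/(f(83, K(-3)) + 21065) = (-37958 - 43560)/(2*(-1)*83 + 21065) = -81518/(-166 + 21065) = -81518/20899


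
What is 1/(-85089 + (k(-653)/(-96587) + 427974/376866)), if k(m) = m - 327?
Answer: -6066726057/516204702455170 ≈ -1.1753e-5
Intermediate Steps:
k(m) = -327 + m
1/(-85089 + (k(-653)/(-96587) + 427974/376866)) = 1/(-85089 + ((-327 - 653)/(-96587) + 427974/376866)) = 1/(-85089 + (-980*(-1/96587) + 427974*(1/376866))) = 1/(-85089 + (980/96587 + 71329/62811)) = 1/(-85089 + 6951008903/6066726057) = 1/(-516204702455170/6066726057) = -6066726057/516204702455170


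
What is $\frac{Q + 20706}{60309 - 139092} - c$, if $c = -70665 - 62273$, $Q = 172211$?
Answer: $\frac{10473061537}{78783} \approx 1.3294 \cdot 10^{5}$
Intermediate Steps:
$c = -132938$
$\frac{Q + 20706}{60309 - 139092} - c = \frac{172211 + 20706}{60309 - 139092} - -132938 = \frac{192917}{-78783} + 132938 = 192917 \left(- \frac{1}{78783}\right) + 132938 = - \frac{192917}{78783} + 132938 = \frac{10473061537}{78783}$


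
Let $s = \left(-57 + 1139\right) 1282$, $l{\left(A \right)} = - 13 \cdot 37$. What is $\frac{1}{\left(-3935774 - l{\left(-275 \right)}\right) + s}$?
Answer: $- \frac{1}{2548169} \approx -3.9244 \cdot 10^{-7}$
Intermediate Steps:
$l{\left(A \right)} = -481$ ($l{\left(A \right)} = \left(-1\right) 481 = -481$)
$s = 1387124$ ($s = 1082 \cdot 1282 = 1387124$)
$\frac{1}{\left(-3935774 - l{\left(-275 \right)}\right) + s} = \frac{1}{\left(-3935774 - -481\right) + 1387124} = \frac{1}{\left(-3935774 + 481\right) + 1387124} = \frac{1}{-3935293 + 1387124} = \frac{1}{-2548169} = - \frac{1}{2548169}$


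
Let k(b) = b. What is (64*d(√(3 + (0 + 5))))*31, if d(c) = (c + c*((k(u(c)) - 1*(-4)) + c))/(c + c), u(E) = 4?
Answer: 8928 + 1984*√2 ≈ 11734.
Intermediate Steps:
d(c) = (c + c*(8 + c))/(2*c) (d(c) = (c + c*((4 - 1*(-4)) + c))/(c + c) = (c + c*((4 + 4) + c))/((2*c)) = (c + c*(8 + c))*(1/(2*c)) = (c + c*(8 + c))/(2*c))
(64*d(√(3 + (0 + 5))))*31 = (64*(9/2 + √(3 + (0 + 5))/2))*31 = (64*(9/2 + √(3 + 5)/2))*31 = (64*(9/2 + √8/2))*31 = (64*(9/2 + (2*√2)/2))*31 = (64*(9/2 + √2))*31 = (288 + 64*√2)*31 = 8928 + 1984*√2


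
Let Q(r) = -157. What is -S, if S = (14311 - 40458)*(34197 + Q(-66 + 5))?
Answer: 890043880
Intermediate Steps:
S = -890043880 (S = (14311 - 40458)*(34197 - 157) = -26147*34040 = -890043880)
-S = -1*(-890043880) = 890043880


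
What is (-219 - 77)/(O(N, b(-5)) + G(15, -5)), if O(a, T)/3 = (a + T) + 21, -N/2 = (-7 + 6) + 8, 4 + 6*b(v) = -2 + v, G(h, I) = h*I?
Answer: 592/119 ≈ 4.9748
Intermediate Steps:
G(h, I) = I*h
b(v) = -1 + v/6 (b(v) = -⅔ + (-2 + v)/6 = -⅔ + (-⅓ + v/6) = -1 + v/6)
N = -14 (N = -2*((-7 + 6) + 8) = -2*(-1 + 8) = -2*7 = -14)
O(a, T) = 63 + 3*T + 3*a (O(a, T) = 3*((a + T) + 21) = 3*((T + a) + 21) = 3*(21 + T + a) = 63 + 3*T + 3*a)
(-219 - 77)/(O(N, b(-5)) + G(15, -5)) = (-219 - 77)/((63 + 3*(-1 + (⅙)*(-5)) + 3*(-14)) - 5*15) = -296/((63 + 3*(-1 - ⅚) - 42) - 75) = -296/((63 + 3*(-11/6) - 42) - 75) = -296/((63 - 11/2 - 42) - 75) = -296/(31/2 - 75) = -296/(-119/2) = -296*(-2/119) = 592/119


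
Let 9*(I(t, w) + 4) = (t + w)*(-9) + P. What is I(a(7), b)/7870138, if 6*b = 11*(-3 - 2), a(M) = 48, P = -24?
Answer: -91/15740276 ≈ -5.7813e-6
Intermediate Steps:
b = -55/6 (b = (11*(-3 - 2))/6 = (11*(-5))/6 = (⅙)*(-55) = -55/6 ≈ -9.1667)
I(t, w) = -20/3 - t - w (I(t, w) = -4 + ((t + w)*(-9) - 24)/9 = -4 + ((-9*t - 9*w) - 24)/9 = -4 + (-24 - 9*t - 9*w)/9 = -4 + (-8/3 - t - w) = -20/3 - t - w)
I(a(7), b)/7870138 = (-20/3 - 1*48 - 1*(-55/6))/7870138 = (-20/3 - 48 + 55/6)*(1/7870138) = -91/2*1/7870138 = -91/15740276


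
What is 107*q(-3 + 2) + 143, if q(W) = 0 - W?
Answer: 250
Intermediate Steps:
q(W) = -W
107*q(-3 + 2) + 143 = 107*(-(-3 + 2)) + 143 = 107*(-1*(-1)) + 143 = 107*1 + 143 = 107 + 143 = 250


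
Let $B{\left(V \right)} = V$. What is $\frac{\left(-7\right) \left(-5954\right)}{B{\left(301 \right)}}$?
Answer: $\frac{5954}{43} \approx 138.47$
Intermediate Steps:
$\frac{\left(-7\right) \left(-5954\right)}{B{\left(301 \right)}} = \frac{\left(-7\right) \left(-5954\right)}{301} = 41678 \cdot \frac{1}{301} = \frac{5954}{43}$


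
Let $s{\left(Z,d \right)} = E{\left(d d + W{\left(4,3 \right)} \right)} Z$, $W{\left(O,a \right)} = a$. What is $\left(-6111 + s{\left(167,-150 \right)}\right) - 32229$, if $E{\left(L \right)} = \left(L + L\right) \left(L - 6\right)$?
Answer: $169087458654$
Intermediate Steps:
$E{\left(L \right)} = 2 L \left(-6 + L\right)$ ($E{\left(L \right)} = 2 L \left(L - 6\right) = 2 L \left(-6 + L\right)$)
$s{\left(Z,d \right)} = 2 Z \left(-3 + d^{2}\right) \left(3 + d^{2}\right)$ ($s{\left(Z,d \right)} = 2 \left(d d + 3\right) \left(-6 + \left(d d + 3\right)\right) Z = 2 \left(d^{2} + 3\right) \left(-6 + \left(d^{2} + 3\right)\right) Z = 2 \left(3 + d^{2}\right) \left(-6 + \left(3 + d^{2}\right)\right) Z = 2 \left(3 + d^{2}\right) \left(-3 + d^{2}\right) Z = 2 \left(-3 + d^{2}\right) \left(3 + d^{2}\right) Z = 2 Z \left(-3 + d^{2}\right) \left(3 + d^{2}\right)$)
$\left(-6111 + s{\left(167,-150 \right)}\right) - 32229 = \left(-6111 + 2 \cdot 167 \left(-9 + \left(-150\right)^{4}\right)\right) - 32229 = \left(-6111 + 2 \cdot 167 \left(-9 + 506250000\right)\right) - 32229 = \left(-6111 + 2 \cdot 167 \cdot 506249991\right) - 32229 = \left(-6111 + 169087496994\right) - 32229 = 169087490883 - 32229 = 169087458654$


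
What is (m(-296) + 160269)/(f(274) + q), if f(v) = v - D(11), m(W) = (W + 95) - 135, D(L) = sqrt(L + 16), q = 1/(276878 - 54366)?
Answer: 241075468192012016/412866161183737 + 2639512382166784*sqrt(3)/412866161183737 ≈ 594.98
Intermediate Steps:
q = 1/222512 ≈ 4.4941e-6
D(L) = sqrt(16 + L)
m(W) = -40 + W (m(W) = (95 + W) - 135 = -40 + W)
f(v) = v - 3*sqrt(3) (f(v) = v - sqrt(16 + 11) = v - sqrt(27) = v - 3*sqrt(3))
(m(-296) + 160269)/(f(274) + q) = ((-40 - 296) + 160269)/((274 - 3*sqrt(3)) + 1/222512) = (-336 + 160269)/(60968289/222512 - 3*sqrt(3)) = 159933/(60968289/222512 - 3*sqrt(3))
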